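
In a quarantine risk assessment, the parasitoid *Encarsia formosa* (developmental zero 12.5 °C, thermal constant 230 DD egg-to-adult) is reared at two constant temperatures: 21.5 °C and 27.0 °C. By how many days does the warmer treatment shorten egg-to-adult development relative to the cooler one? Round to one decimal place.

9.7 days

At 21.5 °C: 230 / (21.5 − 12.5) = 230 / 9.0 = 25.556 d.
At 27.0 °C: 230 / (27.0 − 12.5) = 230 / 14.5 = 15.862 d.
Difference = |25.556 − 15.862| = 9.693 ≈ 9.7 days.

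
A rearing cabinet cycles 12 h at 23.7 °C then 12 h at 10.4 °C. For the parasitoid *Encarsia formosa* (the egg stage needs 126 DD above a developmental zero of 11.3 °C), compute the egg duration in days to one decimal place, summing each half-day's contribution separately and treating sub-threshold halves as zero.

Day half: max(0, 23.7 − 11.3) × 0.5 = 12.4 × 0.5 = 6.20 DD.
Night half: max(0, 10.4 − 11.3) × 0.5 = 0.0 × 0.5 = 0.00 DD.
Per 24 h: 6.20 DD/day.
Duration = 126 / 6.20 = 20.323 ≈ 20.3 days.

20.3 days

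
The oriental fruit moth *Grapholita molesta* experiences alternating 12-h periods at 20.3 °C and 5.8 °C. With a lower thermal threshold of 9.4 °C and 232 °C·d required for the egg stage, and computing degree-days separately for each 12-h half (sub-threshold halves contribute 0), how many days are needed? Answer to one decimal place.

Day half: max(0, 20.3 − 9.4) × 0.5 = 10.9 × 0.5 = 5.45 DD.
Night half: max(0, 5.8 − 9.4) × 0.5 = 0.0 × 0.5 = 0.00 DD.
Per 24 h: 5.45 DD/day.
Duration = 232 / 5.45 = 42.569 ≈ 42.6 days.

42.6 days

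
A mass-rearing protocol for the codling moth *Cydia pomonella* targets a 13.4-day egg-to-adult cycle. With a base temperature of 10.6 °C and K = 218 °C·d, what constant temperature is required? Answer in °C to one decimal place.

Required daily accumulation = 218 / 13.4 = 16.269 DD/day.
T = T_base + 16.269 = 10.6 + 16.269 = 26.869 ≈ 26.9 °C.

26.9 °C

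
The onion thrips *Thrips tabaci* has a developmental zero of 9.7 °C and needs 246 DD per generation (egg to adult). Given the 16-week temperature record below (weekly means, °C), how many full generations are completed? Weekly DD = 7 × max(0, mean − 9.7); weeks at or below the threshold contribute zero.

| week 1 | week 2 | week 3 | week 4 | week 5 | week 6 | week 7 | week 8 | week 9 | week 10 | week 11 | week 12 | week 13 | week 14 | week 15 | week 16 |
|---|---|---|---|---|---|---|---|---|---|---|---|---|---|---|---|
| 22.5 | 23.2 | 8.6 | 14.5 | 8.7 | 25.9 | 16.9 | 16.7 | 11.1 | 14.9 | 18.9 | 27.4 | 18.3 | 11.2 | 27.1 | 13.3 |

3 generations

Weekly DD (7 × max(0, T̄ − 9.7)): 89.6, 94.5, 0.0, 33.6, 0.0, 113.4, 50.4, 49.0, 9.8, 36.4, 64.4, 123.9, 60.2, 10.5, 121.8, 25.2.
Season total = 882.7 DD.
Complete generations = ⌊882.7 / 246⌋ = 3.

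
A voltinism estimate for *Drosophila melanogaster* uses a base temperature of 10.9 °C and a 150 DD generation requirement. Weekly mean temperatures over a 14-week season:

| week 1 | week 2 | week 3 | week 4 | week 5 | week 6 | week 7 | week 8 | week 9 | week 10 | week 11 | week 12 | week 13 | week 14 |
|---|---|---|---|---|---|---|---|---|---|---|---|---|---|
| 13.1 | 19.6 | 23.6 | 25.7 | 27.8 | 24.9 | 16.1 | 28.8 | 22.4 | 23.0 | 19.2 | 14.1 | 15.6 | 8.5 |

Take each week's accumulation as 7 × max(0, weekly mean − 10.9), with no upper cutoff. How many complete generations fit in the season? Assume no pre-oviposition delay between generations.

6 generations

Weekly DD (7 × max(0, T̄ − 10.9)): 15.4, 60.9, 88.9, 103.6, 118.3, 98.0, 36.4, 125.3, 80.5, 84.7, 58.1, 22.4, 32.9, 0.0.
Season total = 925.4 DD.
Complete generations = ⌊925.4 / 150⌋ = 6.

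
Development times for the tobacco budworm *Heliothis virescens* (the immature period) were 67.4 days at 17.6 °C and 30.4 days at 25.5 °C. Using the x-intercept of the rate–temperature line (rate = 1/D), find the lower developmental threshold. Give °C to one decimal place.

Linear rate model ⇒ the product D·(T − T_b) is constant across temperatures.
67.4·(17.6 − T_b) = 30.4·(25.5 − T_b)
T_b = (67.4·17.6 − 30.4·25.5) / (67.4 − 30.4) = 411.04 / 37.0 = 11.109 °C ≈ 11.1 °C.

11.1 °C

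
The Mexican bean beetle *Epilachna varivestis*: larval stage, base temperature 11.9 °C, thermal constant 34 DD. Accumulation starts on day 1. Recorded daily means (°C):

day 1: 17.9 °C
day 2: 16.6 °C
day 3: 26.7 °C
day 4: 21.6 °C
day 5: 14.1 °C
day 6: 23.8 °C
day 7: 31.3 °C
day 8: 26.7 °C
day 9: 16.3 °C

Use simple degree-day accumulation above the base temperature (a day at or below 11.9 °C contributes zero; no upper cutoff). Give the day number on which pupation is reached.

day 4

Daily DD above 11.9 °C: 6.0, 4.7, 14.8, 9.7, 2.2, 11.9, 19.4, 14.8, 4.4.
Cumulative: 6.0, 10.7, 25.5, 35.2, 37.4, 49.3, 68.7, 83.5, 87.9.
The total first reaches 34 DD on day 4.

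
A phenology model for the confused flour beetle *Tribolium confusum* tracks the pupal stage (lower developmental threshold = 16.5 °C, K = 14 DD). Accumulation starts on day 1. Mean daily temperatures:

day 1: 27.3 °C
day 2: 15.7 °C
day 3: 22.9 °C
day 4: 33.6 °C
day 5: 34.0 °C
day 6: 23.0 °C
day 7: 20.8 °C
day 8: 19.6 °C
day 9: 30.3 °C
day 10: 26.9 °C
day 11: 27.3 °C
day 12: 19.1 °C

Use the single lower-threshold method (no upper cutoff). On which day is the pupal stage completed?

day 3

Daily DD above 16.5 °C: 10.8, 0.0, 6.4, 17.1, 17.5, 6.5, 4.3, 3.1, 13.8, 10.4, 10.8, 2.6.
Cumulative: 10.8, 10.8, 17.2, 34.3, 51.8, 58.3, 62.6, 65.7, 79.5, 89.9, 100.7, 103.3.
The total first reaches 14 DD on day 3.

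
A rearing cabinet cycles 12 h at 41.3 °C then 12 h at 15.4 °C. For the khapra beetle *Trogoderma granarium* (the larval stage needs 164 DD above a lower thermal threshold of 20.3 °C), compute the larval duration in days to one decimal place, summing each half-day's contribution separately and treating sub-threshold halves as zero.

15.6 days

Day half: max(0, 41.3 − 20.3) × 0.5 = 21.0 × 0.5 = 10.50 DD.
Night half: max(0, 15.4 − 20.3) × 0.5 = 0.0 × 0.5 = 0.00 DD.
Per 24 h: 10.50 DD/day.
Duration = 164 / 10.50 = 15.619 ≈ 15.6 days.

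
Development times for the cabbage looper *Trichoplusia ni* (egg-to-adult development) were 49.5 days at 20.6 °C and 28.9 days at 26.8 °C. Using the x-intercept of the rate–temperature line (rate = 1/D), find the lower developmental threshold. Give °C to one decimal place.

11.9 °C

Under the model K = D·(T − T_b), so D₁·(T₁ − T_b) = D₂·(T₂ − T_b).
49.5·(20.6 − T_b) = 28.9·(26.8 − T_b)
T_b = (49.5·20.6 − 28.9·26.8) / (49.5 − 28.9) = 245.18 / 20.6 = 11.902 °C ≈ 11.9 °C.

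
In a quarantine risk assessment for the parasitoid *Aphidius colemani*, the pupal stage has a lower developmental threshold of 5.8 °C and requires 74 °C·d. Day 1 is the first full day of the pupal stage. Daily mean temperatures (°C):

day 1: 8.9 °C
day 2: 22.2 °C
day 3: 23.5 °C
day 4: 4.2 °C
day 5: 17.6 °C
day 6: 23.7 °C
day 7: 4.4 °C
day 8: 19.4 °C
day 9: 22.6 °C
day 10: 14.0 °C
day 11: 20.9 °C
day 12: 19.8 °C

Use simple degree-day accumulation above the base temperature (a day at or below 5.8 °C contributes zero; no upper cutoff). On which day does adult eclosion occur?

day 8

Daily DD above 5.8 °C: 3.1, 16.4, 17.7, 0.0, 11.8, 17.9, 0.0, 13.6, 16.8, 8.2, 15.1, 14.0.
Cumulative: 3.1, 19.5, 37.2, 37.2, 49.0, 66.9, 66.9, 80.5, 97.3, 105.5, 120.6, 134.6.
The total first reaches 74 DD on day 8.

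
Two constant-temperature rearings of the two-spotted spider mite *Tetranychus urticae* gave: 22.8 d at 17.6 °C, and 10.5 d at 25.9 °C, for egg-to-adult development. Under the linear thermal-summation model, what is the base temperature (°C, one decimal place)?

10.5 °C

Equal thermal constants: D₁(T₁ − T_b) = D₂(T₂ − T_b).
22.8·(17.6 − T_b) = 10.5·(25.9 − T_b)
T_b = (22.8·17.6 − 10.5·25.9) / (22.8 − 10.5) = 129.33 / 12.3 = 10.515 °C ≈ 10.5 °C.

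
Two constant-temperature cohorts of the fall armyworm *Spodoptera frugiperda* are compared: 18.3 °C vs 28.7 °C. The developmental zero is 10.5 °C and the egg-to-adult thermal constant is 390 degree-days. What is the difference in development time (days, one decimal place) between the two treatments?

28.6 days

At 18.3 °C: 390 / (18.3 − 10.5) = 390 / 7.8 = 50.000 d.
At 28.7 °C: 390 / (28.7 − 10.5) = 390 / 18.2 = 21.429 d.
Difference = |50.000 − 21.429| = 28.571 ≈ 28.6 days.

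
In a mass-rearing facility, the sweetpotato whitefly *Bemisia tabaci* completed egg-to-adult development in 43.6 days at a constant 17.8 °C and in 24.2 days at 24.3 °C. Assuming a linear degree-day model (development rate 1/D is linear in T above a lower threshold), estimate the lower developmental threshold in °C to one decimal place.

9.7 °C

Equal thermal constants: D₁(T₁ − T_b) = D₂(T₂ − T_b).
43.6·(17.8 − T_b) = 24.2·(24.3 − T_b)
T_b = (43.6·17.8 − 24.2·24.3) / (43.6 − 24.2) = 188.02 / 19.4 = 9.692 °C ≈ 9.7 °C.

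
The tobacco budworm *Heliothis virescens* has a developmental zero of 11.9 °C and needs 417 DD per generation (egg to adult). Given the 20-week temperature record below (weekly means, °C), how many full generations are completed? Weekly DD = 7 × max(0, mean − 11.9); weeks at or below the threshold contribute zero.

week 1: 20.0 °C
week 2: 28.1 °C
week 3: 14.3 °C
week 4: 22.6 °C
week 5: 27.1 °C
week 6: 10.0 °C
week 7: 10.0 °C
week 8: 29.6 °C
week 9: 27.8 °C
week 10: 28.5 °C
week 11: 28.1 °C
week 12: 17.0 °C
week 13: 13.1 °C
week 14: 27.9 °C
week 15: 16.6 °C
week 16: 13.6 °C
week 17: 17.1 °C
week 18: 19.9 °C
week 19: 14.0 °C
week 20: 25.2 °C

2 generations

Weekly DD (7 × max(0, T̄ − 11.9)): 56.7, 113.4, 16.8, 74.9, 106.4, 0.0, 0.0, 123.9, 111.3, 116.2, 113.4, 35.7, 8.4, 112.0, 32.9, 11.9, 36.4, 56.0, 14.7, 93.1.
Season total = 1234.1 DD.
Complete generations = ⌊1234.1 / 417⌋ = 2.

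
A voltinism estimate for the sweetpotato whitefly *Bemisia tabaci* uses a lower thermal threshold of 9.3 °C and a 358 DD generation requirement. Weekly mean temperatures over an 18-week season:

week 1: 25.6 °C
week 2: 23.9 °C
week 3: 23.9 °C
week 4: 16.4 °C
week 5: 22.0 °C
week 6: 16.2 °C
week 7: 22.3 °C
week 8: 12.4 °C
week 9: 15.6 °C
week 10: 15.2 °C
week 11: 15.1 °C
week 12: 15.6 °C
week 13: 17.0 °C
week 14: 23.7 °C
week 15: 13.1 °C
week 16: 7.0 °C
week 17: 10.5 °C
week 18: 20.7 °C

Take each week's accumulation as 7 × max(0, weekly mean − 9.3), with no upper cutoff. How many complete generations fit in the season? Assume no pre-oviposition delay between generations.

2 generations

Weekly DD (7 × max(0, T̄ − 9.3)): 114.1, 102.2, 102.2, 49.7, 88.9, 48.3, 91.0, 21.7, 44.1, 41.3, 40.6, 44.1, 53.9, 100.8, 26.6, 0.0, 8.4, 79.8.
Season total = 1057.7 DD.
Complete generations = ⌊1057.7 / 358⌋ = 2.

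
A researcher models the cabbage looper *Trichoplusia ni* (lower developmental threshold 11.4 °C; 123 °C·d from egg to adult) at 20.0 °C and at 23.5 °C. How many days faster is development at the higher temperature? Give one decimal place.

At 20.0 °C: 123 / (20.0 − 11.4) = 123 / 8.6 = 14.302 d.
At 23.5 °C: 123 / (23.5 − 11.4) = 123 / 12.1 = 10.165 d.
Difference = |14.302 − 10.165| = 4.137 ≈ 4.1 days.

4.1 days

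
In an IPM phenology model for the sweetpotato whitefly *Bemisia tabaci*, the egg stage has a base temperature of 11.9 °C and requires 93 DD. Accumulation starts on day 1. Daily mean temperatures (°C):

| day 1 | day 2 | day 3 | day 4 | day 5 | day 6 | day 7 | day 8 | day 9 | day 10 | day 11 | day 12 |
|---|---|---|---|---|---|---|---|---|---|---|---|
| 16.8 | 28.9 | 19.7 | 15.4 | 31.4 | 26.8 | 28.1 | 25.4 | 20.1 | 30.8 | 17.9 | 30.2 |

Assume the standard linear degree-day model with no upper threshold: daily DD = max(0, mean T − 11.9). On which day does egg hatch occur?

day 8

Daily DD above 11.9 °C: 4.9, 17.0, 7.8, 3.5, 19.5, 14.9, 16.2, 13.5, 8.2, 18.9, 6.0, 18.3.
Cumulative: 4.9, 21.9, 29.7, 33.2, 52.7, 67.6, 83.8, 97.3, 105.5, 124.4, 130.4, 148.7.
The total first reaches 93 DD on day 8.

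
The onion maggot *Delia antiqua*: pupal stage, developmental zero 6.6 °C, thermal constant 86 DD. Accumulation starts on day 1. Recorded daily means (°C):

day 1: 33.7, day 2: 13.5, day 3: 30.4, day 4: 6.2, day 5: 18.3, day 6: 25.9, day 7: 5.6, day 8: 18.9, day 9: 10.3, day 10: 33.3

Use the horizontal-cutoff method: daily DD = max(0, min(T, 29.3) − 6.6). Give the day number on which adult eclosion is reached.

Daily DD above 6.6 °C (capped at 22.7): 22.7, 6.9, 22.7, 0.0, 11.7, 19.3, 0.0, 12.3, 3.7, 22.7.
Cumulative: 22.7, 29.6, 52.3, 52.3, 64.0, 83.3, 83.3, 95.6, 99.3, 122.0.
The total first reaches 86 DD on day 8.

day 8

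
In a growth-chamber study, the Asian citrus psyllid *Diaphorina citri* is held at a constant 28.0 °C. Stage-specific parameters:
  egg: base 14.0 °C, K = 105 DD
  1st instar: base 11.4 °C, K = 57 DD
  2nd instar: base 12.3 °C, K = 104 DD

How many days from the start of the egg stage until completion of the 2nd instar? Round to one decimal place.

17.6 days

egg: 105 / (28.0 − 14.0) = 105 / 14.0 = 7.500 d.
1st instar: 57 / (28.0 − 11.4) = 57 / 16.6 = 3.434 d.
2nd instar: 104 / (28.0 − 12.3) = 104 / 15.7 = 6.624 d.
Sum = 17.558 ≈ 17.6 days.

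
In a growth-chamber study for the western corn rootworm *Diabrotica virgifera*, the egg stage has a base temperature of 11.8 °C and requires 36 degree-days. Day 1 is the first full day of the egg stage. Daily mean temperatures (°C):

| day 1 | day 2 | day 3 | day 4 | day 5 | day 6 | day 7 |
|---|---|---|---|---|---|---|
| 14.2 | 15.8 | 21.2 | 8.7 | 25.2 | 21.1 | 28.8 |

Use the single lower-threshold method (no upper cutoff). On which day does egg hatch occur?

day 6

Daily DD above 11.8 °C: 2.4, 4.0, 9.4, 0.0, 13.4, 9.3, 17.0.
Cumulative: 2.4, 6.4, 15.8, 15.8, 29.2, 38.5, 55.5.
The total first reaches 36 DD on day 6.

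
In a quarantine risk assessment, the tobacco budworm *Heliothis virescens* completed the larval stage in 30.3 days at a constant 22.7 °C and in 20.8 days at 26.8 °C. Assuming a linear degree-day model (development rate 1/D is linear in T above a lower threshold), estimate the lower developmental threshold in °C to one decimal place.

13.7 °C

Equal thermal constants: D₁(T₁ − T_b) = D₂(T₂ − T_b).
30.3·(22.7 − T_b) = 20.8·(26.8 − T_b)
T_b = (30.3·22.7 − 20.8·26.8) / (30.3 − 20.8) = 130.37 / 9.5 = 13.723 °C ≈ 13.7 °C.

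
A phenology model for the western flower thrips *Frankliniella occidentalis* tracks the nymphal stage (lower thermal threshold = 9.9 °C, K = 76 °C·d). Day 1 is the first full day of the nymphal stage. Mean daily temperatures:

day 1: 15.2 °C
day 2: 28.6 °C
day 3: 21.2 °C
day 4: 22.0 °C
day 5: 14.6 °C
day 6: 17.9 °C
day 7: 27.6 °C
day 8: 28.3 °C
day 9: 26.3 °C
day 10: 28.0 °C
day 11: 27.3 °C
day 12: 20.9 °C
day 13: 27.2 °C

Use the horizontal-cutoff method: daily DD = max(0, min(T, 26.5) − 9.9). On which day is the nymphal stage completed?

day 8

Daily DD above 9.9 °C (capped at 16.6): 5.3, 16.6, 11.3, 12.1, 4.7, 8.0, 16.6, 16.6, 16.4, 16.6, 16.6, 11.0, 16.6.
Cumulative: 5.3, 21.9, 33.2, 45.3, 50.0, 58.0, 74.6, 91.2, 107.6, 124.2, 140.8, 151.8, 168.4.
The total first reaches 76 DD on day 8.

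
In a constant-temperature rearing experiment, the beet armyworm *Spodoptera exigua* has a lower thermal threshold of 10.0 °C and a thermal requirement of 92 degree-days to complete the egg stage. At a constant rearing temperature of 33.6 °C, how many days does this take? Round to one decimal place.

3.9 days

Daily accumulation = 33.6 − 10.0 = 23.6 DD/day.
Duration = 92 / 23.6 = 3.898 ≈ 3.9 days.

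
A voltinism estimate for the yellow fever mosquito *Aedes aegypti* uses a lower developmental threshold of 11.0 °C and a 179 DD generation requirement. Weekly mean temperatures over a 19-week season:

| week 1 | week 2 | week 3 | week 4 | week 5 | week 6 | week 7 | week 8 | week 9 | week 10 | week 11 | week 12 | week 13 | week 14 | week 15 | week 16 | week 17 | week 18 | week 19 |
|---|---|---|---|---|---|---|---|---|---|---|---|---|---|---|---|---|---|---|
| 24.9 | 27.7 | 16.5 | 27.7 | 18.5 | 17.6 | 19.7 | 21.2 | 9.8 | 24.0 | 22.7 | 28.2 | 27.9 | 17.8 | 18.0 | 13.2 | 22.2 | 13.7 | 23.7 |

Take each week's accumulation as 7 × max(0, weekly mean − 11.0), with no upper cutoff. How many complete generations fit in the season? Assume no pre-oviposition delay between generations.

7 generations

Weekly DD (7 × max(0, T̄ − 11.0)): 97.3, 116.9, 38.5, 116.9, 52.5, 46.2, 60.9, 71.4, 0.0, 91.0, 81.9, 120.4, 118.3, 47.6, 49.0, 15.4, 78.4, 18.9, 88.9.
Season total = 1310.4 DD.
Complete generations = ⌊1310.4 / 179⌋ = 7.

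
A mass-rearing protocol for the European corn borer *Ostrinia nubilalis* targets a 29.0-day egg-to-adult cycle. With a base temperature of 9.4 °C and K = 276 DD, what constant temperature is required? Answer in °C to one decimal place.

Required daily accumulation = 276 / 29.0 = 9.517 DD/day.
T = T_base + 9.517 = 9.4 + 9.517 = 18.917 ≈ 18.9 °C.

18.9 °C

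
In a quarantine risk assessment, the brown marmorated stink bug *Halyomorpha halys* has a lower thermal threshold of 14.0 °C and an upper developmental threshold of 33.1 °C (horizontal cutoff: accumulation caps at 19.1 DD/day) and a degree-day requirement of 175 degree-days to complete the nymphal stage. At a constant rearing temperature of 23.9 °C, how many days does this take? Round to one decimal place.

17.7 days

Daily accumulation = 23.9 − 14.0 = 9.9 DD/day.
Duration = 175 / 9.9 = 17.677 ≈ 17.7 days.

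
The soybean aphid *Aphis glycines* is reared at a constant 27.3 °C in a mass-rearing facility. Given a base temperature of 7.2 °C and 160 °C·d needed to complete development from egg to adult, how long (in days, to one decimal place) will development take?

8.0 days

Daily accumulation = 27.3 − 7.2 = 20.1 DD/day.
Duration = 160 / 20.1 = 7.960 ≈ 8.0 days.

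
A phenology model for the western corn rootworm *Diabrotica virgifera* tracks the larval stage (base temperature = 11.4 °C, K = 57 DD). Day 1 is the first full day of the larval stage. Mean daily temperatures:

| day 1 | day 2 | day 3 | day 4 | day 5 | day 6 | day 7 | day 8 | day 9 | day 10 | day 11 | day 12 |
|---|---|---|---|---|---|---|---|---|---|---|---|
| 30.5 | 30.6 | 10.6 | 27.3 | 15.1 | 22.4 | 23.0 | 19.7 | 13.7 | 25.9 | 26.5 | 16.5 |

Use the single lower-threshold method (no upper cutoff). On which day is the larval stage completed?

day 5

Daily DD above 11.4 °C: 19.1, 19.2, 0.0, 15.9, 3.7, 11.0, 11.6, 8.3, 2.3, 14.5, 15.1, 5.1.
Cumulative: 19.1, 38.3, 38.3, 54.2, 57.9, 68.9, 80.5, 88.8, 91.1, 105.6, 120.7, 125.8.
The total first reaches 57 DD on day 5.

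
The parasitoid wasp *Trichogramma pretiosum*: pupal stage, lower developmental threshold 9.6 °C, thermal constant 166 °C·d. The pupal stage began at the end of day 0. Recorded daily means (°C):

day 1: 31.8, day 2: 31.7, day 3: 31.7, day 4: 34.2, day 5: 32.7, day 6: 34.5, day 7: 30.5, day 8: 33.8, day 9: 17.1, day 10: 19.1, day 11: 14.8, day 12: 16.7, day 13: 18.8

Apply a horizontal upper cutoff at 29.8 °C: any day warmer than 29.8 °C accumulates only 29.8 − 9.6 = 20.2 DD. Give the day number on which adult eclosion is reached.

day 9

Daily DD above 9.6 °C (capped at 20.2): 20.2, 20.2, 20.2, 20.2, 20.2, 20.2, 20.2, 20.2, 7.5, 9.5, 5.2, 7.1, 9.2.
Cumulative: 20.2, 40.4, 60.6, 80.8, 101.0, 121.2, 141.4, 161.6, 169.1, 178.6, 183.8, 190.9, 200.1.
The total first reaches 166 DD on day 9.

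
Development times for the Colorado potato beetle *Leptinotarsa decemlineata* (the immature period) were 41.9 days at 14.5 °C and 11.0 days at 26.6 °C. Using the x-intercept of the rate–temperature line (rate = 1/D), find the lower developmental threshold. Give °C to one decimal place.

10.2 °C

Linear rate model ⇒ the product D·(T − T_b) is constant across temperatures.
41.9·(14.5 − T_b) = 11.0·(26.6 − T_b)
T_b = (41.9·14.5 − 11.0·26.6) / (41.9 − 11.0) = 314.95 / 30.9 = 10.193 °C ≈ 10.2 °C.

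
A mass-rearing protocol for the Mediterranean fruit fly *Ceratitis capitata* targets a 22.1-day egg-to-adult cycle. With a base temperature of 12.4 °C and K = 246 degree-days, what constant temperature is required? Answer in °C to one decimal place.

Required daily accumulation = 246 / 22.1 = 11.131 DD/day.
T = T_base + 11.131 = 12.4 + 11.131 = 23.531 ≈ 23.5 °C.

23.5 °C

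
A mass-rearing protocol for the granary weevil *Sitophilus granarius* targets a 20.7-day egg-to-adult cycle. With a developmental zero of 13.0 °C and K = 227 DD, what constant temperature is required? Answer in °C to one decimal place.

24.0 °C

Required daily accumulation = 227 / 20.7 = 10.966 DD/day.
T = T_base + 10.966 = 13.0 + 10.966 = 23.966 ≈ 24.0 °C.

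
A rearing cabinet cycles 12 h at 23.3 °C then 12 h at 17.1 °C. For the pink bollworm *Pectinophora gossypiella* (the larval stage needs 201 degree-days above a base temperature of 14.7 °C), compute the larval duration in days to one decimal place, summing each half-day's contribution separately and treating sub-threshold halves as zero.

36.5 days

Day half: max(0, 23.3 − 14.7) × 0.5 = 8.6 × 0.5 = 4.30 DD.
Night half: max(0, 17.1 − 14.7) × 0.5 = 2.4 × 0.5 = 1.20 DD.
Per 24 h: 5.50 DD/day.
Duration = 201 / 5.50 = 36.545 ≈ 36.5 days.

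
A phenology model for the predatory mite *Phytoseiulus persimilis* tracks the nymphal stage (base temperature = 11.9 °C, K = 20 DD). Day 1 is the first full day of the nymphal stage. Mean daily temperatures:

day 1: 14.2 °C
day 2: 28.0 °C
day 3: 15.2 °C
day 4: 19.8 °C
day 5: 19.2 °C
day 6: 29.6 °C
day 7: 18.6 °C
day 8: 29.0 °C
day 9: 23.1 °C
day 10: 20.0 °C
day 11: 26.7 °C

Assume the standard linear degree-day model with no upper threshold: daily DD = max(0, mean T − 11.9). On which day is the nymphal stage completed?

Daily DD above 11.9 °C: 2.3, 16.1, 3.3, 7.9, 7.3, 17.7, 6.7, 17.1, 11.2, 8.1, 14.8.
Cumulative: 2.3, 18.4, 21.7, 29.6, 36.9, 54.6, 61.3, 78.4, 89.6, 97.7, 112.5.
The total first reaches 20 DD on day 3.

day 3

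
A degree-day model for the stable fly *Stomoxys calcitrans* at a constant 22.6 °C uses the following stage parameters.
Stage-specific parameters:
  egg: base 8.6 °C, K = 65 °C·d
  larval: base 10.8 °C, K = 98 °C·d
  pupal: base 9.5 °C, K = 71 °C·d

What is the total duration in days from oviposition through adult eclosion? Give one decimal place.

egg: 65 / (22.6 − 8.6) = 65 / 14.0 = 4.643 d.
larval: 98 / (22.6 − 10.8) = 98 / 11.8 = 8.305 d.
pupal: 71 / (22.6 − 9.5) = 71 / 13.1 = 5.420 d.
Sum = 18.368 ≈ 18.4 days.

18.4 days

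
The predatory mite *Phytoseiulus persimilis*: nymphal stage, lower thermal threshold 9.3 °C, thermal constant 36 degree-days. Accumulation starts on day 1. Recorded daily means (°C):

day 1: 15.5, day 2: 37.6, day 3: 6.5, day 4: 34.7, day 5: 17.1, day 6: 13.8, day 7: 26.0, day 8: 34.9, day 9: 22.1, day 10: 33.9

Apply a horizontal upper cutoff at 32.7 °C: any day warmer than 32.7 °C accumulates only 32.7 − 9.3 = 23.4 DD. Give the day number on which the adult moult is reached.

day 4

Daily DD above 9.3 °C (capped at 23.4): 6.2, 23.4, 0.0, 23.4, 7.8, 4.5, 16.7, 23.4, 12.8, 23.4.
Cumulative: 6.2, 29.6, 29.6, 53.0, 60.8, 65.3, 82.0, 105.4, 118.2, 141.6.
The total first reaches 36 DD on day 4.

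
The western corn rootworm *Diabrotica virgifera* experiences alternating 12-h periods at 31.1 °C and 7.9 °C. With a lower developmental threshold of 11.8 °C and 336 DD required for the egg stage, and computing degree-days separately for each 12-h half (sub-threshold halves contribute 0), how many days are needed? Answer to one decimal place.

34.8 days

Day half: max(0, 31.1 − 11.8) × 0.5 = 19.3 × 0.5 = 9.65 DD.
Night half: max(0, 7.9 − 11.8) × 0.5 = 0.0 × 0.5 = 0.00 DD.
Per 24 h: 9.65 DD/day.
Duration = 336 / 9.65 = 34.819 ≈ 34.8 days.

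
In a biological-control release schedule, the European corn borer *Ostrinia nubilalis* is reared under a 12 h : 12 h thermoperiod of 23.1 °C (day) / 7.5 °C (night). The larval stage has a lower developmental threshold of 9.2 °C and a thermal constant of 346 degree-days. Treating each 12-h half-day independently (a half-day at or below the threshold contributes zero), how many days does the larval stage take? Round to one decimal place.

Day half: max(0, 23.1 − 9.2) × 0.5 = 13.9 × 0.5 = 6.95 DD.
Night half: max(0, 7.5 − 9.2) × 0.5 = 0.0 × 0.5 = 0.00 DD.
Per 24 h: 6.95 DD/day.
Duration = 346 / 6.95 = 49.784 ≈ 49.8 days.

49.8 days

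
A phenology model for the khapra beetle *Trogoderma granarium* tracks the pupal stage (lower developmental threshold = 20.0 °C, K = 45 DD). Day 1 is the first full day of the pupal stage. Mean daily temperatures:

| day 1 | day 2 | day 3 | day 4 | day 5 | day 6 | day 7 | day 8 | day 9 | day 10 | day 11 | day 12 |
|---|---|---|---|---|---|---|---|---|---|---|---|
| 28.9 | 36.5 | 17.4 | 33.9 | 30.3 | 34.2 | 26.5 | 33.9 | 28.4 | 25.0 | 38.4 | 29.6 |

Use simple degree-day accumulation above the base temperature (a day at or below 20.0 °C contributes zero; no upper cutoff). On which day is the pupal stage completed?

day 5

Daily DD above 20.0 °C: 8.9, 16.5, 0.0, 13.9, 10.3, 14.2, 6.5, 13.9, 8.4, 5.0, 18.4, 9.6.
Cumulative: 8.9, 25.4, 25.4, 39.3, 49.6, 63.8, 70.3, 84.2, 92.6, 97.6, 116.0, 125.6.
The total first reaches 45 DD on day 5.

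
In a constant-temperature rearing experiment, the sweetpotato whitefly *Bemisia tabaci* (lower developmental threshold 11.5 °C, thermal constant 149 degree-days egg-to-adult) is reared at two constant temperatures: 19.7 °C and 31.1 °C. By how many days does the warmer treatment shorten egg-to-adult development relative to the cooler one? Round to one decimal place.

10.6 days

At 19.7 °C: 149 / (19.7 − 11.5) = 149 / 8.2 = 18.171 d.
At 31.1 °C: 149 / (31.1 − 11.5) = 149 / 19.6 = 7.602 d.
Difference = |18.171 − 7.602| = 10.569 ≈ 10.6 days.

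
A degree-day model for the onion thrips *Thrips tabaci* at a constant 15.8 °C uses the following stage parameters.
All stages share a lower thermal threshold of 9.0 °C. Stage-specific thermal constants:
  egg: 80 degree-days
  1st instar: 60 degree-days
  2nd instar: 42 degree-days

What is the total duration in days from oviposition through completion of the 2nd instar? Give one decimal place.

26.8 days

Daily accumulation at 15.8 °C = 15.8 − 9.0 = 6.8 DD/day.
Total K = 80 + 60 + 42 = 182 DD.
Total duration = 182 / 6.8 = 26.765 ≈ 26.8 days.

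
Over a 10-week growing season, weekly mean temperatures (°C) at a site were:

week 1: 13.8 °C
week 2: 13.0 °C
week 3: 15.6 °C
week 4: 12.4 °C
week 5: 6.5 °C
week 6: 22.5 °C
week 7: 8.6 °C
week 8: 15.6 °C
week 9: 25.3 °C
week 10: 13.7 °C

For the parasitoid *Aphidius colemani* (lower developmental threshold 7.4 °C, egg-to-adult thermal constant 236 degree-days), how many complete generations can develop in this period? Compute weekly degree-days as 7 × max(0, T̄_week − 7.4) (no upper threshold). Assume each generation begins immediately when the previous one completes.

Weekly DD (7 × max(0, T̄ − 7.4)): 44.8, 39.2, 57.4, 35.0, 0.0, 105.7, 8.4, 57.4, 125.3, 44.1.
Season total = 517.3 DD.
Complete generations = ⌊517.3 / 236⌋ = 2.

2 generations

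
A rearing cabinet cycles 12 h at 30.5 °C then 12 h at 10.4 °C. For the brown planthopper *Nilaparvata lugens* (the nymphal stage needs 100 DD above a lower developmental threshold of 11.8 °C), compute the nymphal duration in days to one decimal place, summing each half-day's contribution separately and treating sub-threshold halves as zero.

Day half: max(0, 30.5 − 11.8) × 0.5 = 18.7 × 0.5 = 9.35 DD.
Night half: max(0, 10.4 − 11.8) × 0.5 = 0.0 × 0.5 = 0.00 DD.
Per 24 h: 9.35 DD/day.
Duration = 100 / 9.35 = 10.695 ≈ 10.7 days.

10.7 days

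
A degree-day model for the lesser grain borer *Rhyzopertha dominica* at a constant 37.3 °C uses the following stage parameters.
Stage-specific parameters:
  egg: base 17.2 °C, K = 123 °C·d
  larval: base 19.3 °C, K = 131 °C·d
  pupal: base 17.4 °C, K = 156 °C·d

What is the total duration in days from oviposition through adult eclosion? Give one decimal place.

21.2 days

egg: 123 / (37.3 − 17.2) = 123 / 20.1 = 6.119 d.
larval: 131 / (37.3 − 19.3) = 131 / 18.0 = 7.278 d.
pupal: 156 / (37.3 − 17.4) = 156 / 19.9 = 7.839 d.
Sum = 21.236 ≈ 21.2 days.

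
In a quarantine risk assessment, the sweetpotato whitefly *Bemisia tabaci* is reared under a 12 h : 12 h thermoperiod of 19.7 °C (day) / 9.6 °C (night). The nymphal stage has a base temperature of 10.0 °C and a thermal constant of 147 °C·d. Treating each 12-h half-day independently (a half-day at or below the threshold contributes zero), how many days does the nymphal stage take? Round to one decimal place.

Day half: max(0, 19.7 − 10.0) × 0.5 = 9.7 × 0.5 = 4.85 DD.
Night half: max(0, 9.6 − 10.0) × 0.5 = 0.0 × 0.5 = 0.00 DD.
Per 24 h: 4.85 DD/day.
Duration = 147 / 4.85 = 30.309 ≈ 30.3 days.

30.3 days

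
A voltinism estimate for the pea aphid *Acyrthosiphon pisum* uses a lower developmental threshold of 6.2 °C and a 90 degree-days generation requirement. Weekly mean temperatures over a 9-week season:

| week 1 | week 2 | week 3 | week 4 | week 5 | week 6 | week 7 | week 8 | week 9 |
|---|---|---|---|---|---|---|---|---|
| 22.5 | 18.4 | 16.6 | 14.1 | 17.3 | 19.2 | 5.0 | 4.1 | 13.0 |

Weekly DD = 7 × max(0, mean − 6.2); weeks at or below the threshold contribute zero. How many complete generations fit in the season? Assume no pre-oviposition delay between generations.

Weekly DD (7 × max(0, T̄ − 6.2)): 114.1, 85.4, 72.8, 55.3, 77.7, 91.0, 0.0, 0.0, 47.6.
Season total = 543.9 DD.
Complete generations = ⌊543.9 / 90⌋ = 6.

6 generations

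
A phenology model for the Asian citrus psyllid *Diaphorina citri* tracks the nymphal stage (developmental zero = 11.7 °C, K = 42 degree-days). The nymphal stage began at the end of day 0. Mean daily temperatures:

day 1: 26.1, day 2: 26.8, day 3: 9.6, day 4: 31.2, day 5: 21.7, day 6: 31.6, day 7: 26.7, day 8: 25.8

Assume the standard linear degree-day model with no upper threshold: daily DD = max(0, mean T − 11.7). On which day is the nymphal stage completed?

Daily DD above 11.7 °C: 14.4, 15.1, 0.0, 19.5, 10.0, 19.9, 15.0, 14.1.
Cumulative: 14.4, 29.5, 29.5, 49.0, 59.0, 78.9, 93.9, 108.0.
The total first reaches 42 DD on day 4.

day 4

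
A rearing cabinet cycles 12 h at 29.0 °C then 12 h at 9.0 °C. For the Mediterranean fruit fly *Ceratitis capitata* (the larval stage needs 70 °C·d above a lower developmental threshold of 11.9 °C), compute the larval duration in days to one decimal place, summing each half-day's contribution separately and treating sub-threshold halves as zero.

Day half: max(0, 29.0 − 11.9) × 0.5 = 17.1 × 0.5 = 8.55 DD.
Night half: max(0, 9.0 − 11.9) × 0.5 = 0.0 × 0.5 = 0.00 DD.
Per 24 h: 8.55 DD/day.
Duration = 70 / 8.55 = 8.187 ≈ 8.2 days.

8.2 days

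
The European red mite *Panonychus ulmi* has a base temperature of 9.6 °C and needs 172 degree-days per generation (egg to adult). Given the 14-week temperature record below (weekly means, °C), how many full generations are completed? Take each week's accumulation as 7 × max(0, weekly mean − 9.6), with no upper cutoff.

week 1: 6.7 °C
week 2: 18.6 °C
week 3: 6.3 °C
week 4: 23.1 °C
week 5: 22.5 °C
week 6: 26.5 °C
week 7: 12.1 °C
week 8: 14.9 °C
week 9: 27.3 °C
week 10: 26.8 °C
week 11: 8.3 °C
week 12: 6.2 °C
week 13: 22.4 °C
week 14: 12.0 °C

4 generations

Weekly DD (7 × max(0, T̄ − 9.6)): 0.0, 63.0, 0.0, 94.5, 90.3, 118.3, 17.5, 37.1, 123.9, 120.4, 0.0, 0.0, 89.6, 16.8.
Season total = 771.4 DD.
Complete generations = ⌊771.4 / 172⌋ = 4.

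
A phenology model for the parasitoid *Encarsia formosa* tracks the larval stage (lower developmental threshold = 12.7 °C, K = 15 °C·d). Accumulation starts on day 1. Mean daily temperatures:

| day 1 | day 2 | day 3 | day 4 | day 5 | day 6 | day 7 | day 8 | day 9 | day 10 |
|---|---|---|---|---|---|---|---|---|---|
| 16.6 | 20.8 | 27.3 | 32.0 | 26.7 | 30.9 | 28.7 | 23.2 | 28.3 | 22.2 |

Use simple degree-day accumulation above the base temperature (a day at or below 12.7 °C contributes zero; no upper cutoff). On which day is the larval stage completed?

day 3

Daily DD above 12.7 °C: 3.9, 8.1, 14.6, 19.3, 14.0, 18.2, 16.0, 10.5, 15.6, 9.5.
Cumulative: 3.9, 12.0, 26.6, 45.9, 59.9, 78.1, 94.1, 104.6, 120.2, 129.7.
The total first reaches 15 DD on day 3.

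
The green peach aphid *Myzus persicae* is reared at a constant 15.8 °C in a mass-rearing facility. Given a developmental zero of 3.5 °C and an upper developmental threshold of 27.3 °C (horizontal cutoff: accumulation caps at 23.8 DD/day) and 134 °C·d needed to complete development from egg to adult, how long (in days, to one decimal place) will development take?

Daily accumulation = 15.8 − 3.5 = 12.3 DD/day.
Duration = 134 / 12.3 = 10.894 ≈ 10.9 days.

10.9 days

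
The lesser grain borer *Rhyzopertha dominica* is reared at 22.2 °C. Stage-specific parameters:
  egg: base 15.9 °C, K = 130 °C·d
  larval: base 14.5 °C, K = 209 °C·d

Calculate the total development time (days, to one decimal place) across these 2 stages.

egg: 130 / (22.2 − 15.9) = 130 / 6.3 = 20.635 d.
larval: 209 / (22.2 − 14.5) = 209 / 7.7 = 27.143 d.
Sum = 47.778 ≈ 47.8 days.

47.8 days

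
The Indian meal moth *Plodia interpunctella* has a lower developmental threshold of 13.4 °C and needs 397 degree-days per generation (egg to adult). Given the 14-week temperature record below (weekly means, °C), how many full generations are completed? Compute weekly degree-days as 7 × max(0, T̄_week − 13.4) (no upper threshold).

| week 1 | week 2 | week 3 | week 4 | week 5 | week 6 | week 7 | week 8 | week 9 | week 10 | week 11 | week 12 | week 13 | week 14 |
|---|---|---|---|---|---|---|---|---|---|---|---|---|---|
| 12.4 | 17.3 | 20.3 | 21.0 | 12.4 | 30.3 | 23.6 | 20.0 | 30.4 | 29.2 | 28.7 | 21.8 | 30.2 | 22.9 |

2 generations

Weekly DD (7 × max(0, T̄ − 13.4)): 0.0, 27.3, 48.3, 53.2, 0.0, 118.3, 71.4, 46.2, 119.0, 110.6, 107.1, 58.8, 117.6, 66.5.
Season total = 944.3 DD.
Complete generations = ⌊944.3 / 397⌋ = 2.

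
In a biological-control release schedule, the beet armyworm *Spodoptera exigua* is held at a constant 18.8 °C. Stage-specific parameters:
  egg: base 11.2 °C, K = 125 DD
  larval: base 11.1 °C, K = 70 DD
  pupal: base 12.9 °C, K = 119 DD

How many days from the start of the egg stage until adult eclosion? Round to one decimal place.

45.7 days

egg: 125 / (18.8 − 11.2) = 125 / 7.6 = 16.447 d.
larval: 70 / (18.8 − 11.1) = 70 / 7.7 = 9.091 d.
pupal: 119 / (18.8 − 12.9) = 119 / 5.9 = 20.169 d.
Sum = 45.708 ≈ 45.7 days.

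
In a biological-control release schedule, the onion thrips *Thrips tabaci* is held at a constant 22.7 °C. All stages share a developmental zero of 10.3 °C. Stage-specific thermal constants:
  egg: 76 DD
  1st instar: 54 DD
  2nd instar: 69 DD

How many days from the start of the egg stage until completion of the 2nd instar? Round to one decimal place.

Daily accumulation at 22.7 °C = 22.7 − 10.3 = 12.4 DD/day.
Total K = 76 + 54 + 69 = 199 DD.
Total duration = 199 / 12.4 = 16.048 ≈ 16.0 days.

16.0 days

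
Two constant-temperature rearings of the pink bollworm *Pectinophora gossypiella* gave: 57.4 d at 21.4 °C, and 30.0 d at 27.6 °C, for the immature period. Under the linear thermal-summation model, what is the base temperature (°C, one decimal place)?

Linear rate model ⇒ the product D·(T − T_b) is constant across temperatures.
57.4·(21.4 − T_b) = 30.0·(27.6 − T_b)
T_b = (57.4·21.4 − 30.0·27.6) / (57.4 − 30.0) = 400.36 / 27.4 = 14.612 °C ≈ 14.6 °C.

14.6 °C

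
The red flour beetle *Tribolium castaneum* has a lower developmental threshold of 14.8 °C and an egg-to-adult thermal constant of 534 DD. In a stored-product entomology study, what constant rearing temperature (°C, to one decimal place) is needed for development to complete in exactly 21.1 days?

40.1 °C

Required daily accumulation = 534 / 21.1 = 25.308 DD/day.
T = T_base + 25.308 = 14.8 + 25.308 = 40.108 ≈ 40.1 °C.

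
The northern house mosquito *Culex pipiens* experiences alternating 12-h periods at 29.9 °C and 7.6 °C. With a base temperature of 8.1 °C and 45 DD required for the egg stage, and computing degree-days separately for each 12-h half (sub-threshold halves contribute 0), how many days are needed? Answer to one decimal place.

4.1 days

Day half: max(0, 29.9 − 8.1) × 0.5 = 21.8 × 0.5 = 10.90 DD.
Night half: max(0, 7.6 − 8.1) × 0.5 = 0.0 × 0.5 = 0.00 DD.
Per 24 h: 10.90 DD/day.
Duration = 45 / 10.90 = 4.128 ≈ 4.1 days.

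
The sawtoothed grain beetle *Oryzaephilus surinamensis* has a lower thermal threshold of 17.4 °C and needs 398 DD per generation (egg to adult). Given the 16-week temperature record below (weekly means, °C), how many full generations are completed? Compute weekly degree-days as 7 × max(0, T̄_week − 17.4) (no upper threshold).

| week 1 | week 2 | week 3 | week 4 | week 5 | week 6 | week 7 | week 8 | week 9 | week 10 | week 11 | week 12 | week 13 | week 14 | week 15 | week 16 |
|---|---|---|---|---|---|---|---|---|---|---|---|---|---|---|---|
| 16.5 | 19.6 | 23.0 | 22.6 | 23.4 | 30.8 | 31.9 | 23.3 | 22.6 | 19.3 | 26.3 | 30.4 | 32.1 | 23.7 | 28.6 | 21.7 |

2 generations

Weekly DD (7 × max(0, T̄ − 17.4)): 0.0, 15.4, 39.2, 36.4, 42.0, 93.8, 101.5, 41.3, 36.4, 13.3, 62.3, 91.0, 102.9, 44.1, 78.4, 30.1.
Season total = 828.1 DD.
Complete generations = ⌊828.1 / 398⌋ = 2.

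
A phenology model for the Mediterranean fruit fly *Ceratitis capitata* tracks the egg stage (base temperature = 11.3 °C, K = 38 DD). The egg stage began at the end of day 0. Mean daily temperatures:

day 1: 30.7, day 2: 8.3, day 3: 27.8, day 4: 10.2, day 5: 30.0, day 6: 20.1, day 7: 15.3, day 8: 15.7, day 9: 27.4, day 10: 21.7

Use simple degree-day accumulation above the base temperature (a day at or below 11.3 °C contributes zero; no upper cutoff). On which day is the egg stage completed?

Daily DD above 11.3 °C: 19.4, 0.0, 16.5, 0.0, 18.7, 8.8, 4.0, 4.4, 16.1, 10.4.
Cumulative: 19.4, 19.4, 35.9, 35.9, 54.6, 63.4, 67.4, 71.8, 87.9, 98.3.
The total first reaches 38 DD on day 5.

day 5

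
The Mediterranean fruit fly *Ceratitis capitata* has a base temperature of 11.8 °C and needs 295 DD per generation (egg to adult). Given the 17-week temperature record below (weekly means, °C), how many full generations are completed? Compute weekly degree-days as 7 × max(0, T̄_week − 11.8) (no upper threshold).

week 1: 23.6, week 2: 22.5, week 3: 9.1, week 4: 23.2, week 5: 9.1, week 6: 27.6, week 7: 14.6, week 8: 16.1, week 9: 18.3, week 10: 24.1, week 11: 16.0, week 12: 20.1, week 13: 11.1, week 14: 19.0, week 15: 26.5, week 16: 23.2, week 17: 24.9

3 generations

Weekly DD (7 × max(0, T̄ − 11.8)): 82.6, 74.9, 0.0, 79.8, 0.0, 110.6, 19.6, 30.1, 45.5, 86.1, 29.4, 58.1, 0.0, 50.4, 102.9, 79.8, 91.7.
Season total = 941.5 DD.
Complete generations = ⌊941.5 / 295⌋ = 3.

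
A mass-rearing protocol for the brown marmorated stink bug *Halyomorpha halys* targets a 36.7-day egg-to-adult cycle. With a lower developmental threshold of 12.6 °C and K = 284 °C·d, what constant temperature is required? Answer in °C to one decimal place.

20.3 °C

Required daily accumulation = 284 / 36.7 = 7.738 DD/day.
T = T_base + 7.738 = 12.6 + 7.738 = 20.338 ≈ 20.3 °C.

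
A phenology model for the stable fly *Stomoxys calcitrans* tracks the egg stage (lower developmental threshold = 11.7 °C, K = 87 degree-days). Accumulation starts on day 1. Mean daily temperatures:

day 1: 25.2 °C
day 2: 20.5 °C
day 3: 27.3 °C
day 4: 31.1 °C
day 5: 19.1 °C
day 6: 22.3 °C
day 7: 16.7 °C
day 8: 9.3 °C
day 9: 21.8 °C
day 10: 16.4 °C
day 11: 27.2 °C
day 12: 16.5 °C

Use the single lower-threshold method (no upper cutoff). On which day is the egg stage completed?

Daily DD above 11.7 °C: 13.5, 8.8, 15.6, 19.4, 7.4, 10.6, 5.0, 0.0, 10.1, 4.7, 15.5, 4.8.
Cumulative: 13.5, 22.3, 37.9, 57.3, 64.7, 75.3, 80.3, 80.3, 90.4, 95.1, 110.6, 115.4.
The total first reaches 87 DD on day 9.

day 9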